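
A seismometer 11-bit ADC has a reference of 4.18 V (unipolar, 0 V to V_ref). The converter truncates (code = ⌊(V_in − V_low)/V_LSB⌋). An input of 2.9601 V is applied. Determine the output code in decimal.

With 2048 levels over 4.18 V, one step is 2.041 mV.
(V_in − V_low)/LSB = (2.9601 − 0) / 0.00204102 = 1450.307.
⌊·⌋(1450.307) = 1450.

code 1450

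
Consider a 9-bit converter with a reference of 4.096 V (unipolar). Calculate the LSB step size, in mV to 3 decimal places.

8.000 mV

Full-scale span = 4.096 V.
LSB = 4.096 / 2^9 = 4.096 / 512 = 0.008 V = 8.000 mV.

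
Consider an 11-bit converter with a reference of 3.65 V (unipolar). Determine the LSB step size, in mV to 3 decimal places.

Full-scale span = 3.65 V.
LSB = 3.65 / 2^11 = 3.65 / 2048 = 0.00178223 V = 1.782 mV.

1.782 mV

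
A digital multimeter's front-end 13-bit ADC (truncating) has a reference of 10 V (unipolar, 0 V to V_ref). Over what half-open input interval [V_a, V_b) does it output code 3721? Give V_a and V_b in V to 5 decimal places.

[4.54224 V, 4.54346 V)

LSB = 10/2^13 = 1.221 mV.
V_a = V_low + 3721·LSB = 4.54224 V; V_b = V_low + 3722·LSB = 4.54346 V.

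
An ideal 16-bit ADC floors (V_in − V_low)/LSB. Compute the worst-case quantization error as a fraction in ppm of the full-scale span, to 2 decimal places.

Truncating → worst-case error = 1 LSB = V_FS/2^16, so 1e+06/65536 = 15.2588 ppm of full scale.

15.26 ppm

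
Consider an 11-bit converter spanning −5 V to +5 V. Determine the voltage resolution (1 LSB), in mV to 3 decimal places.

Full-scale span = 10 V.
LSB = 10 / 2^11 = 10 / 2048 = 0.00488281 V = 4.883 mV.

4.883 mV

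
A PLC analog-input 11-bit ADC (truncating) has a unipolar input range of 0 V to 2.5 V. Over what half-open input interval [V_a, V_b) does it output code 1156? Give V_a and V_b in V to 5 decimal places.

[1.41113 V, 1.41235 V)

LSB = 2.5/2^11 = 1.221 mV.
V_a = V_low + 1156·LSB = 1.41113 V; V_b = V_low + 1157·LSB = 1.41235 V.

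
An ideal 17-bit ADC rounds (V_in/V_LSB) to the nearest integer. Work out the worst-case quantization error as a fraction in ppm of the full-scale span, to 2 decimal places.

3.81 ppm

Rounding → worst-case error = ½ LSB = V_FS/2^18, so 1e+06/262144 = 3.8147 ppm of full scale.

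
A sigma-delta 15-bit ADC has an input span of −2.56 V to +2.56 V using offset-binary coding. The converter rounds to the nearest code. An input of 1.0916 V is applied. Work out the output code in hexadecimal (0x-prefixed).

Full-scale span = 5.12 V; LSB = 5.12/2^15 = 156.25 µV.
Input sits at 23370.240 steps above V_low.
So the output code is 23370.
In hexadecimal (0x-prefixed): 0x5B4A.

code 0x5B4A (decimal 23370)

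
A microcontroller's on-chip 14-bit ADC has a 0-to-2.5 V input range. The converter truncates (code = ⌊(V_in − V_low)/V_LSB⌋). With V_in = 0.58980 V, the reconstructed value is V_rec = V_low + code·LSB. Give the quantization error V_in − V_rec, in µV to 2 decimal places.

One LSB is 2.5 V / 16384 = 152.59 µV.
Scaled input = 3865.3133 LSBs, so code = 3865.
Reconstructed: 0.5897522 V.
Difference: 4.78027e-05 V → 47.80 µV.

47.80 µV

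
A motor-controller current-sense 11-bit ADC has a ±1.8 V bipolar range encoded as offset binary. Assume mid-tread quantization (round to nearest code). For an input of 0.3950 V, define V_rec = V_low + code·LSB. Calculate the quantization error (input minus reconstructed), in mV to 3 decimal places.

LSB = 3.6/2^11 = 1.758 mV.
(0.3950 − (−1.8))/0.00175781 = 1248.7111; round gives code 1249.
Reconstructed: 0.39550781 V.
Difference: -0.000507813 V → -0.508 mV.

-0.508 mV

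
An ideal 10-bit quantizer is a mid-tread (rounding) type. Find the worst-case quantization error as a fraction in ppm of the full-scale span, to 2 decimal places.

Rounding → worst-case error = ½ LSB = V_FS/2^11, so 1e+06/2048 = 488.281 ppm of full scale.

488.28 ppm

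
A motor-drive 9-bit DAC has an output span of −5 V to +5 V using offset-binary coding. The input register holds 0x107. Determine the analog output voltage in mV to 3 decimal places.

LSB = 10 V / 2^9 = 19.531 mV.
Code 0x107 = 263 decimal.
V_out = (−5) + 263 × 0.0195312 V = 0.136719 V.
= 136.719 mV.

136.719 mV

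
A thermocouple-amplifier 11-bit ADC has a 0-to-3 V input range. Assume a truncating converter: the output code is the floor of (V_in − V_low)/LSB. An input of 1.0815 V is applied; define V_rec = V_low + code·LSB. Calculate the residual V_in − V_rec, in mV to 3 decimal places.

0.445 mV

LSB = 3/2^11 = 1.465 mV.
(1.0815 − 0)/0.00146484 = 738.3040; ⌊·⌋ gives code 738.
Code 738 maps back to 0 + 738×0.00146484 V = 1.0810547 V.
V_in − V_rec = 0.000445313 V = 0.445 mV.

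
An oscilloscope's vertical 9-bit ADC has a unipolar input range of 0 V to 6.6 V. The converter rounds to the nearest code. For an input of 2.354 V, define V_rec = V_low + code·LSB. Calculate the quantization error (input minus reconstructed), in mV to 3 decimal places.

LSB = 6.6/2^9 = 12.891 mV.
Scaled input = 182.6133 LSBs, so code = 183.
Code 183 maps back to 0 + 183×0.0128906 V = 2.3589844 V.
V_in − V_rec = -0.00498438 V = -4.984 mV.

-4.984 mV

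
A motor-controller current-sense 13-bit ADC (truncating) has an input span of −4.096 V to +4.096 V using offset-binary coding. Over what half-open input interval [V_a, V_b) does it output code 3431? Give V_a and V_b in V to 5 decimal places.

[-0.66500 V, -0.66400 V)

LSB = 8.192/2^13 = 1.000 mV.
V_a = V_low + 3431·LSB = -0.665 V; V_b = V_low + 3432·LSB = -0.664 V.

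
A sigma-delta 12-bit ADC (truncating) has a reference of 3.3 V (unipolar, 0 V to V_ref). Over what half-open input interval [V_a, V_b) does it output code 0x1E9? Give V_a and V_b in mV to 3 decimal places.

[393.970 mV, 394.775 mV)

LSB = 3.3/2^12 = 0.806 mV.
Code 0x1E9 = 489 decimal.
V_a = V_low + 489·LSB = 0.39397 V; V_b = V_low + 490·LSB = 0.394775 V.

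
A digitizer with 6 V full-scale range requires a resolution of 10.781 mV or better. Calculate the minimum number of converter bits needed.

Number of steps required ≥ 6 V / 10.781 mV = 556.53.
Need 2^N ≥ 556.53; 2^9 = 512, 2^10 = 1024.
Minimum N = 10.

10 bits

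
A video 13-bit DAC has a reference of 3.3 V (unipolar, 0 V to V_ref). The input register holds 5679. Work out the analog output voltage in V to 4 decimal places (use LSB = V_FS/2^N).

LSB = 3.3 V / 2^13 = 402.83 µV.
V_out = 0 + 5679 × 0.000402832 V = 2.28768 V.

2.2877 V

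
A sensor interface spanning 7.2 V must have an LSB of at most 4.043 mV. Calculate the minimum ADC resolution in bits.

11 bits

Number of steps required ≥ 7.2 V / 4.043 mV = 1780.86.
Need 2^N ≥ 1780.86; 2^10 = 1024, 2^11 = 2048.
Minimum N = 11.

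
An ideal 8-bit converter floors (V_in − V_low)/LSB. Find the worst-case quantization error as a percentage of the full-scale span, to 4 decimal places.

0.3906 %

Truncating → worst-case error = 1 LSB = V_FS/2^8, so 100/256 = 0.390625 % of full scale.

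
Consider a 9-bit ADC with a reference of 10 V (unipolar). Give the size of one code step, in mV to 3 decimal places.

Full-scale span = 10 V.
LSB = 10 / 2^9 = 10 / 512 = 0.0195312 V = 19.531 mV.

19.531 mV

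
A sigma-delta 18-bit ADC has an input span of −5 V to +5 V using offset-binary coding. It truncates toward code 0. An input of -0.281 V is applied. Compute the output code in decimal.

code 123705

LSB = 10 V / 262144 = 38.15 µV.
Input sits at 123705.754 steps above V_low.
Floor → code 123705.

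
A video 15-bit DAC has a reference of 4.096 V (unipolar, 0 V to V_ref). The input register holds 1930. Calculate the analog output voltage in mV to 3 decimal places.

241.250 mV

LSB = 4.096 V / 2^15 = 125.00 µV.
V_out = 0 + 1930 × 0.000125 V = 0.24125 V.
= 241.250 mV.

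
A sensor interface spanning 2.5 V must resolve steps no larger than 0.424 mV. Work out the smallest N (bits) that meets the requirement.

13 bits

Number of steps required ≥ 2.5 V / 0.424 mV = 5896.23.
Need 2^N ≥ 5896.23; 2^12 = 4096, 2^13 = 8192.
Minimum N = 13.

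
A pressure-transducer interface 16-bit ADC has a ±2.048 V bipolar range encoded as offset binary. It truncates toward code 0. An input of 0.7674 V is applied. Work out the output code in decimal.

With 65536 levels over 4.096 V, one step is 62.50 µV.
(V_in − V_low)/LSB = (0.7674 − (−2.048)) / 6.25e-05 = 45046.400.
So the output code is 45046.

code 45046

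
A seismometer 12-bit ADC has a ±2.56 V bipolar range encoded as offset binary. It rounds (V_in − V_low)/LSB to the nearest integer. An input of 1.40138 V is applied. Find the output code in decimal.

code 3169

With 4096 levels over 5.12 V, one step is 1.250 mV.
(V_in − V_low)/LSB = (1.40138 − (−2.56)) / 0.00125 = 3169.104.
So the output code is 3169.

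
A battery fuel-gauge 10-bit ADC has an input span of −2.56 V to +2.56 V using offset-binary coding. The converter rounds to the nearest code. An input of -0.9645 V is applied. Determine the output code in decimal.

LSB = 5.12 V / 1024 = 5.000 mV.
Input sits at 319.100 steps above V_low.
Round → code 319.

code 319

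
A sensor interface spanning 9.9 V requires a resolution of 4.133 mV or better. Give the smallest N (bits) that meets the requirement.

Number of steps required ≥ 9.9 V / 4.133 mV = 2395.35.
Need 2^N ≥ 2395.35; 2^11 = 2048, 2^12 = 4096.
Minimum N = 12.

12 bits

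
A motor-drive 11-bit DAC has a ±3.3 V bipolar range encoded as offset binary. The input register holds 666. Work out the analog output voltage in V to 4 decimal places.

LSB = 6.6 V / 2^11 = 3.223 mV.
V_out = (−3.3) + 666 × 0.00322266 V = -1.15371 V.

-1.1537 V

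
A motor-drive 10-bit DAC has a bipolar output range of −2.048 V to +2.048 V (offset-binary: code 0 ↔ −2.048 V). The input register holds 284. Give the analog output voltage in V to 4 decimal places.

-0.9120 V

LSB = 4.096 V / 2^10 = 4.000 mV.
V_out = (−2.048) + 284 × 0.004 V = -0.912 V.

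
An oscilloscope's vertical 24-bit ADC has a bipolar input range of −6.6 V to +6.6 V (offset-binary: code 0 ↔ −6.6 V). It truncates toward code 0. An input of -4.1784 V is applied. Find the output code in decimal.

code 3077856

LSB = 13.2 V / 16777216 = 0.79 µV.
Input sits at 3077856.535 steps above V_low.
⌊·⌋(3077856.535) = 3077856.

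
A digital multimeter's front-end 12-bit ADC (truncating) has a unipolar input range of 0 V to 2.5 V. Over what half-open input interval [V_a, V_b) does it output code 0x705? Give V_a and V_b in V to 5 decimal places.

LSB = 2.5/2^12 = 0.610 mV.
Code 0x705 = 1797 decimal.
V_a = V_low + 1797·LSB = 1.0968 V; V_b = V_low + 1798·LSB = 1.09741 V.

[1.09680 V, 1.09741 V)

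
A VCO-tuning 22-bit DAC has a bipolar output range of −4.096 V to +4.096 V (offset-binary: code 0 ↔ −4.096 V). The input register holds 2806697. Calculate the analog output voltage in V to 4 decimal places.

LSB = 8.192 V / 2^22 = 1.95 µV.
V_out = (−4.096) + 2806697 × 1.95313e-06 V = 1.38583 V.

1.3858 V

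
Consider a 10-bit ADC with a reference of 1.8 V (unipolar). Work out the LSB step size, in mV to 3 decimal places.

1.758 mV

Full-scale span = 1.8 V.
LSB = 1.8 / 2^10 = 1.8 / 1024 = 0.00175781 V = 1.758 mV.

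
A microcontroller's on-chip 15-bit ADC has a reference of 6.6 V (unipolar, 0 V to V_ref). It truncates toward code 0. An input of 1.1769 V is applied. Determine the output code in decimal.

With 32768 levels over 6.6 V, one step is 201.42 µV.
(V_in − V_low)/LSB = (1.1769 − 0) / 0.000201416 = 5843.130.
⌊·⌋(5843.130) = 5843.

code 5843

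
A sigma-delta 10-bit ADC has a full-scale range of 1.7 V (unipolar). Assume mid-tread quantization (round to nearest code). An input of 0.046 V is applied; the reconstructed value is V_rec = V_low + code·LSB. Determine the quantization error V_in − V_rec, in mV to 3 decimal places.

One LSB is 1.7 V / 1024 = 1.660 mV.
(V_in − V_low)/LSB = (0.046 − 0)/0.00166016 = 27.7082 → code 28 (round).
V_rec = 0 + 28·0.00166016 = 0.046484375 V.
Difference: -0.000484375 V → -0.484 mV.

-0.484 mV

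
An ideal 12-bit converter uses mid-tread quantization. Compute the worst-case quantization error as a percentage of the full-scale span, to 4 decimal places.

Rounding → worst-case error = ½ LSB = V_FS/2^13, so 100/8192 = 0.012207 % of full scale.

0.0122 %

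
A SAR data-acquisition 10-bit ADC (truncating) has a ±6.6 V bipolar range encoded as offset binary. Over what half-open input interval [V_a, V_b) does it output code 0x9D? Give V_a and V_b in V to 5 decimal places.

[-4.57617 V, -4.56328 V)

LSB = 13.2/2^10 = 12.891 mV.
Code 0x9D = 157 decimal.
V_a = V_low + 157·LSB = -4.57617 V; V_b = V_low + 158·LSB = -4.56328 V.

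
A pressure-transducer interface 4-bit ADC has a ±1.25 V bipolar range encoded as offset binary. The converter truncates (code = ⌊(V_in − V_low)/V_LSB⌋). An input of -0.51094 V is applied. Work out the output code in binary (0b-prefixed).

With 16 levels over 2.5 V, one step is 156.250 mV.
(-0.51094 − (−1.25)) / 0.15625 = 4.730 LSBs.
Floor → code 4.
In binary (0b-prefixed): 0b100.

code 0b100 (decimal 4)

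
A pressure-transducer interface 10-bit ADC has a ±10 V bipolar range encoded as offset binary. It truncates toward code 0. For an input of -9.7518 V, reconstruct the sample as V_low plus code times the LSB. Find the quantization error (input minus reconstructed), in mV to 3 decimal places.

13.825 mV

Step size: 20 V ÷ 2^10 = 19.531 mV.
Scaled input = 12.7078 LSBs, so code = 12.
Reconstructed: -9.765625 V.
Difference: 0.013825 V → 13.825 mV.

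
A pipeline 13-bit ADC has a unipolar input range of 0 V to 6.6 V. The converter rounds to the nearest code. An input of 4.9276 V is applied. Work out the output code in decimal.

code 6116

LSB = 6.6 V / 8192 = 0.806 mV.
(V_in − V_low)/LSB = (4.9276 − 0) / 0.000805664 = 6116.197.
round(6116.197) = 6116.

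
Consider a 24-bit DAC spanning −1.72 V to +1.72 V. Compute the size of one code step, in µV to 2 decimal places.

0.21 µV

Full-scale span = 3.44 V.
LSB = 3.44 / 2^24 = 3.44 / 16777216 = 2.0504e-07 V = 0.21 µV.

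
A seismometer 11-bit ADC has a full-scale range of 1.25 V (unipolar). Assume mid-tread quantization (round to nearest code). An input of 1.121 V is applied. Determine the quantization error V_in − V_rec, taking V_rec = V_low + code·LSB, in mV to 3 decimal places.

Step size: 1.25 V ÷ 2^11 = 0.610 mV.
(1.121 − 0)/0.000610352 = 1836.6464; round gives code 1837.
Reconstructed: 1.1212158 V.
V_in − V_rec = -0.00021582 V = -0.216 mV.

-0.216 mV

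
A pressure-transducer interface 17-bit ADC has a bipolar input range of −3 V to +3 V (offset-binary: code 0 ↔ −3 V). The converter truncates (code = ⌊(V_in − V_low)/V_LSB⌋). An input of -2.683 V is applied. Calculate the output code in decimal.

With 131072 levels over 6 V, one step is 45.78 µV.
(V_in − V_low)/LSB = (-2.683 − (−3)) / 4.57764e-05 = 6924.971.
So the output code is 6924.

code 6924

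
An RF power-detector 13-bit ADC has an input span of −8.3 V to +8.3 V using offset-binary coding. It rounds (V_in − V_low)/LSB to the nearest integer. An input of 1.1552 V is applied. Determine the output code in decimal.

LSB = 16.6 V / 8192 = 2.026 mV.
(1.1552 − (−8.3)) / 0.00202637 = 4666.084 LSBs.
Round → code 4666.

code 4666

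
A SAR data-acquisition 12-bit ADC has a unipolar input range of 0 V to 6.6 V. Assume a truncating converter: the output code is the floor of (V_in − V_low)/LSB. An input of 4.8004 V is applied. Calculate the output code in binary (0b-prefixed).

code 0b101110100011 (decimal 2979)

Full-scale span = 6.6 V; LSB = 6.6/2^12 = 1.611 mV.
(4.8004 − 0) / 0.00161133 = 2979.157 LSBs.
Floor → code 2979.
In binary (0b-prefixed): 0b101110100011.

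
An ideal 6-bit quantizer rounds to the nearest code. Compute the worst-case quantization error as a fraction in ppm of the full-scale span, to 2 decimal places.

7812.50 ppm

Rounding → worst-case error = ½ LSB = V_FS/2^7, so 1e+06/128 = 7812.5 ppm of full scale.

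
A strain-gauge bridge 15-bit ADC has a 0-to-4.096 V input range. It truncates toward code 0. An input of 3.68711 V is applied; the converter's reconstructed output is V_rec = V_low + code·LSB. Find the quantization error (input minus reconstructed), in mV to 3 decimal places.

0.110 mV

One LSB is 4.096 V / 32768 = 125.00 µV.
(3.68711 − 0)/0.000125 = 29496.8800; ⌊·⌋ gives code 29496.
Code 29496 maps back to 0 + 29496×0.000125 V = 3.687 V.
Error = 3.68711 − 3.687 = 0.00011 V = 0.110 mV.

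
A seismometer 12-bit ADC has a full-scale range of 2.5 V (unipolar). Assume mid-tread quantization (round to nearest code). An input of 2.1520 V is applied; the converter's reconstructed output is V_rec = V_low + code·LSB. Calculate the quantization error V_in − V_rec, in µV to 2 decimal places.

-99.61 µV

Step size: 2.5 V ÷ 2^12 = 0.610 mV.
(2.1520 − 0)/0.000610352 = 3525.8368; round gives code 3526.
Code 3526 maps back to 0 + 3526×0.000610352 V = 2.1520996 V.
Difference: -9.96094e-05 V → -99.61 µV.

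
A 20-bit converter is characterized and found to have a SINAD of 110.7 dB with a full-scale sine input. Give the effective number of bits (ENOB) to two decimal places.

ENOB = (SINAD − 1.76) / 6.02 = (110.7 − 1.76)/6.02 = 18.096.

18.10 bits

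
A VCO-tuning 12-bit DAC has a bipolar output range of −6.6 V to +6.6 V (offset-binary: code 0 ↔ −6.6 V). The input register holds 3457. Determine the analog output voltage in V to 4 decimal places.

4.5407 V

LSB = 13.2 V / 2^12 = 3.223 mV.
V_out = (−6.6) + 3457 × 0.00322266 V = 4.54072 V.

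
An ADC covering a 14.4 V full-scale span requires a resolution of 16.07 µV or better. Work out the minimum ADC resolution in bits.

20 bits

Number of steps required ≥ 14.4 V / 16.07 µV = 896079.65.
Need 2^N ≥ 896079.65; 2^19 = 524288, 2^20 = 1048576.
Minimum N = 20.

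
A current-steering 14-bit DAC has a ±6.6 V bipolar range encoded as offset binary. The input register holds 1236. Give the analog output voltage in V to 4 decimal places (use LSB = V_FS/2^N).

-5.6042 V

LSB = 13.2 V / 2^14 = 0.806 mV.
V_out = (−6.6) + 1236 × 0.000805664 V = -5.6042 V.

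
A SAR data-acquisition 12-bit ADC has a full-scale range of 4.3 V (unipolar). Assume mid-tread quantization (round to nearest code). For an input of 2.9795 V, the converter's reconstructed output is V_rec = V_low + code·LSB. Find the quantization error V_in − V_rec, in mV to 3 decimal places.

0.154 mV

One LSB is 4.3 V / 4096 = 1.050 mV.
Scaled input = 2838.1470 LSBs, so code = 2838.
V_rec = 0 + 2838·0.0010498 = 2.9793457 V.
Difference: 0.000154297 V → 0.154 mV.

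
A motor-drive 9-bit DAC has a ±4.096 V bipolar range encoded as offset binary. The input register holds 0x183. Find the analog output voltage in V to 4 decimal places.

LSB = 8.192 V / 2^9 = 16.000 mV.
Code 0x183 = 387 decimal.
V_out = (−4.096) + 387 × 0.016 V = 2.096 V.

2.0960 V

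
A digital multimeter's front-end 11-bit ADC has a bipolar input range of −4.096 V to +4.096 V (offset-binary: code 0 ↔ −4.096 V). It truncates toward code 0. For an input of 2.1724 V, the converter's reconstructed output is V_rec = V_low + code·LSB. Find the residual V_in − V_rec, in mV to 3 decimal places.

0.400 mV

One LSB is 8.192 V / 2048 = 4.000 mV.
(V_in − V_low)/LSB = (2.1724 − (−4.096))/0.004 = 1567.1000 → code 1567 (floor).
Reconstructed: 2.172 V.
Difference: 0.0004 V → 0.400 mV.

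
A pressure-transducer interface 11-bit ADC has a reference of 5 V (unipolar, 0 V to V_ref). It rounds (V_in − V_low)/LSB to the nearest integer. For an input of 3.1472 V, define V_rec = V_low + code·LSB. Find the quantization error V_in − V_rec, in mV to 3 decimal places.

LSB = 5/2^11 = 2.441 mV.
(3.1472 − 0)/0.00244141 = 1289.0931; round gives code 1289.
Reconstructed: 3.1469727 V.
V_in − V_rec = 0.000227344 V = 0.227 mV.

0.227 mV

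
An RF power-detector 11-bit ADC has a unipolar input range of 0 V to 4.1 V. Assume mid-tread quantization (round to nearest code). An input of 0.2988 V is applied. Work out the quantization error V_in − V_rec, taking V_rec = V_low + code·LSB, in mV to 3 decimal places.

LSB = 4.1/2^11 = 2.002 mV.
Scaled input = 149.2542 LSBs, so code = 149.
Code 149 maps back to 0 + 149×0.00200195 V = 0.29829102 V.
Error = 0.2988 − 0.29829102 = 0.000508984 V = 0.509 mV.

0.509 mV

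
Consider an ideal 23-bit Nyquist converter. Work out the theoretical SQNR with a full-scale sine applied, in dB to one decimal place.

140.2 dB

SNR ≈ 6.02·N + 1.76 dB = 6.02·23 + 1.76 = 140.22 dB.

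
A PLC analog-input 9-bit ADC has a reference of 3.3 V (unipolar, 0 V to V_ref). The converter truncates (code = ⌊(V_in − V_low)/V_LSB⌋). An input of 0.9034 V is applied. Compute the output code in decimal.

code 140

With 512 levels over 3.3 V, one step is 6.445 mV.
(V_in − V_low)/LSB = (0.9034 − 0) / 0.00644531 = 140.164.
So the output code is 140.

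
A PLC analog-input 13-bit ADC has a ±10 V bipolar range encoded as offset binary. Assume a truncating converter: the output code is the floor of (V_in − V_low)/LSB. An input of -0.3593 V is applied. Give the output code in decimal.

With 8192 levels over 20 V, one step is 2.441 mV.
(V_in − V_low)/LSB = (-0.3593 − (−10)) / 0.00244141 = 3948.831.
Floor → code 3948.

code 3948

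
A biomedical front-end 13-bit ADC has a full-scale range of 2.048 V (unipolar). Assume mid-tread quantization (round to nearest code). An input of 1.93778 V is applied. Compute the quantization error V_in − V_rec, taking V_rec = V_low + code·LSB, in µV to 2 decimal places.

LSB = 2.048/2^13 = 250.00 µV.
(1.93778 − 0)/0.00025 = 7751.1200; round gives code 7751.
Code 7751 maps back to 0 + 7751×0.00025 V = 1.93775 V.
Error = 1.93778 − 1.93775 = 3e-05 V = 30.00 µV.

30.00 µV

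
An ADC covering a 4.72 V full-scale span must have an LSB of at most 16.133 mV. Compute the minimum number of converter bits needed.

Number of steps required ≥ 4.72 V / 16.133 mV = 292.57.
Need 2^N ≥ 292.57; 2^8 = 256, 2^9 = 512.
Minimum N = 9.

9 bits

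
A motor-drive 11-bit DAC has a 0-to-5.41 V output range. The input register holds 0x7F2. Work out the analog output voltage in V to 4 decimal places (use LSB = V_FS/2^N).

5.3730 V

LSB = 5.41 V / 2^11 = 2.642 mV.
Code 0x7F2 = 2034 decimal.
V_out = 0 + 2034 × 0.0026416 V = 5.37302 V.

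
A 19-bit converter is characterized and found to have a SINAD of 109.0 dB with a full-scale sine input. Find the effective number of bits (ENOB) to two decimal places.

ENOB = (SINAD − 1.76) / 6.02 = (109.0 − 1.76)/6.02 = 17.814.

17.81 bits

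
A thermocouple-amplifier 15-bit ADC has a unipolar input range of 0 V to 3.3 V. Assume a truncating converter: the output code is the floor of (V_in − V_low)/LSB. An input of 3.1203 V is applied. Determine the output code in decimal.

code 30983

With 32768 levels over 3.3 V, one step is 100.71 µV.
Input sits at 30983.633 steps above V_low.
Floor → code 30983.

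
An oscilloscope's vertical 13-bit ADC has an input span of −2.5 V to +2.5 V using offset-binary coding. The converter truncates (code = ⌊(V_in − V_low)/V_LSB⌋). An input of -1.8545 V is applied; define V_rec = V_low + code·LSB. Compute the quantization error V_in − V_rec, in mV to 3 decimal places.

0.358 mV

Step size: 5 V ÷ 2^13 = 0.610 mV.
Scaled input = 1057.5872 LSBs, so code = 1057.
Code 1057 maps back to (−2.5) + 1057×0.000610352 V = -1.8548584 V.
Difference: 0.000358398 V → 0.358 mV.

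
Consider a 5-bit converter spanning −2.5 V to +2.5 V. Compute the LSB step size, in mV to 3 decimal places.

Full-scale span = 5 V.
LSB = 5 / 2^5 = 5 / 32 = 0.15625 V = 156.250 mV.

156.250 mV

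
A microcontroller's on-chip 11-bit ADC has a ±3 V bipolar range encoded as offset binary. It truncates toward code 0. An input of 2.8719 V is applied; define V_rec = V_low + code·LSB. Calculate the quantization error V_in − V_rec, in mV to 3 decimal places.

0.806 mV

LSB = 6/2^11 = 2.930 mV.
Scaled input = 2004.2752 LSBs, so code = 2004.
Code 2004 maps back to (−3) + 2004×0.00292969 V = 2.8710938 V.
V_in − V_rec = 0.00080625 V = 0.806 mV.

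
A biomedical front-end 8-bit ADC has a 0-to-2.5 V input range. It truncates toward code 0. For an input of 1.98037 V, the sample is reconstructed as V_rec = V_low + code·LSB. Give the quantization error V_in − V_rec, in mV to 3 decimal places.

7.714 mV

LSB = 2.5/2^8 = 9.766 mV.
(V_in − V_low)/LSB = (1.98037 − 0)/0.00976562 = 202.7899 → code 202 (floor).
Reconstructed: 1.9726562 V.
V_in − V_rec = 0.00771375 V = 7.714 mV.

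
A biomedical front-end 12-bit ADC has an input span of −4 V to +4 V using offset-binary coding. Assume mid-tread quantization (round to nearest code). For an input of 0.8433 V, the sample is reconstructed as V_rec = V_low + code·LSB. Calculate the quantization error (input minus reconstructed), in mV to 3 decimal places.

-0.450 mV

LSB = 8/2^12 = 1.953 mV.
Scaled input = 2479.7696 LSBs, so code = 2480.
Code 2480 maps back to (−4) + 2480×0.00195312 V = 0.84375 V.
Difference: -0.00045 V → -0.450 mV.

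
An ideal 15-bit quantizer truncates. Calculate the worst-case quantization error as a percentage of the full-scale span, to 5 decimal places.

0.00305 %

Truncating → worst-case error = 1 LSB = V_FS/2^15, so 100/32768 = 0.00305176 % of full scale.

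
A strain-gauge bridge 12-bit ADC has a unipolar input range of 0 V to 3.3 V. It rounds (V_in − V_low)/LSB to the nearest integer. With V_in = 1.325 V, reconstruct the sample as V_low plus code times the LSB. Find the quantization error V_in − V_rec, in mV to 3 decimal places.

One LSB is 3.3 V / 4096 = 0.806 mV.
(V_in − V_low)/LSB = (1.325 − 0)/0.000805664 = 1644.6061 → code 1645 (round).
Reconstructed: 1.3253174 V.
Error = 1.325 − 1.3253174 = -0.000317383 V = -0.317 mV.

-0.317 mV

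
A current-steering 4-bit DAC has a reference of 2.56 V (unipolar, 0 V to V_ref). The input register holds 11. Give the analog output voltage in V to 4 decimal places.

LSB = 2.56 V / 2^4 = 160.000 mV.
V_out = 0 + 11 × 0.16 V = 1.76 V.

1.7600 V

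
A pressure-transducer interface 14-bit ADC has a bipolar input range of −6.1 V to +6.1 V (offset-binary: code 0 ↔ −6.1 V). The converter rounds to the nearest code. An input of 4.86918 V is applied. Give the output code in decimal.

Full-scale span = 12.2 V; LSB = 12.2/2^14 = 0.745 mV.
Input sits at 14731.069 steps above V_low.
round(14731.069) = 14731.

code 14731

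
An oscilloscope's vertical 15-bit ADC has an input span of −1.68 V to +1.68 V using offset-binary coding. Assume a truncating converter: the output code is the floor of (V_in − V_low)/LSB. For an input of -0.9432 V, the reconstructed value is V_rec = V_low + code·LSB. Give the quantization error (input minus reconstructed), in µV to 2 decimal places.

56.84 µV

LSB = 3.36/2^15 = 102.54 µV.
(V_in − V_low)/LSB = (-0.9432 − (−1.68))/0.000102539 = 7185.5543 → code 7185 (floor).
V_rec = (−1.68) + 7185·0.000102539 = -0.94325684 V.
Difference: 5.68359e-05 V → 56.84 µV.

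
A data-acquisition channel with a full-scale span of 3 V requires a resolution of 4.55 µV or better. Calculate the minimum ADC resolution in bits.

20 bits

Number of steps required ≥ 3 V / 4.55 µV = 659340.66.
Need 2^N ≥ 659340.66; 2^19 = 524288, 2^20 = 1048576.
Minimum N = 20.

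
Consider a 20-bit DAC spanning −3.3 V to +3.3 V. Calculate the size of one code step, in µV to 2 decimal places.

Full-scale span = 6.6 V.
LSB = 6.6 / 2^20 = 6.6 / 1048576 = 6.29425e-06 V = 6.29 µV.

6.29 µV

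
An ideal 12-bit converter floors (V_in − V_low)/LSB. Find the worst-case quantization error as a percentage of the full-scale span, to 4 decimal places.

0.0244 %

Truncating → worst-case error = 1 LSB = V_FS/2^12, so 100/4096 = 0.0244141 % of full scale.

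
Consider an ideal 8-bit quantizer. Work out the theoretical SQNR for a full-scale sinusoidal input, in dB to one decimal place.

49.9 dB

SNR ≈ 6.02·N + 1.76 dB = 6.02·8 + 1.76 = 49.92 dB.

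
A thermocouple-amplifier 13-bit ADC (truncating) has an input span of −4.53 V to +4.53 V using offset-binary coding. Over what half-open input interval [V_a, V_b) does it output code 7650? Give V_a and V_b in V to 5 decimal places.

LSB = 9.06/2^13 = 1.106 mV.
V_a = V_low + 7650·LSB = 3.93057 V; V_b = V_low + 7651·LSB = 3.93168 V.

[3.93057 V, 3.93168 V)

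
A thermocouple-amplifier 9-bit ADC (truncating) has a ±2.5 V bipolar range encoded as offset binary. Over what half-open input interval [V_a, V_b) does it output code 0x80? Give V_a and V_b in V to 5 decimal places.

LSB = 5/2^9 = 9.766 mV.
Code 0x80 = 128 decimal.
V_a = V_low + 128·LSB = -1.25 V; V_b = V_low + 129·LSB = -1.24023 V.

[-1.25000 V, -1.24023 V)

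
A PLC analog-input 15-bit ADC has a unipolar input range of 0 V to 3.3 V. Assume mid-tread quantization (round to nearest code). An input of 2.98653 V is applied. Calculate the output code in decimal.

code 29655

Full-scale span = 3.3 V; LSB = 3.3/2^15 = 100.71 µV.
(2.98653 − 0) / 0.000100708 = 29655.338 LSBs.
So the output code is 29655.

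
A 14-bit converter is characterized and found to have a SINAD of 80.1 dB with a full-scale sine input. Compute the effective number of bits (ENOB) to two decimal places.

13.01 bits

ENOB = (SINAD − 1.76) / 6.02 = (80.1 − 1.76)/6.02 = 13.013.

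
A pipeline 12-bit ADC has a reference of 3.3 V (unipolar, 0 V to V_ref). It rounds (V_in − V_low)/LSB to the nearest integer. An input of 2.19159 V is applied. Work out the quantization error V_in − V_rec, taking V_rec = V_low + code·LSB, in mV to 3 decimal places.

0.184 mV

LSB = 3.3/2^12 = 0.806 mV.
(V_in − V_low)/LSB = (2.19159 − 0)/0.000805664 = 2720.2281 → code 2720 (round).
Reconstructed: 2.1914062 V.
Error = 2.19159 − 2.1914062 = 0.00018375 V = 0.184 mV.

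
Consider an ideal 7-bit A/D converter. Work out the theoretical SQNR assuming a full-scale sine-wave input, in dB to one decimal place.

43.9 dB

SNR ≈ 6.02·N + 1.76 dB = 6.02·7 + 1.76 = 43.90 dB.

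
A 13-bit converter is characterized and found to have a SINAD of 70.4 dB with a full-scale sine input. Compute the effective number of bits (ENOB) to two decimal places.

11.40 bits

ENOB = (SINAD − 1.76) / 6.02 = (70.4 − 1.76)/6.02 = 11.402.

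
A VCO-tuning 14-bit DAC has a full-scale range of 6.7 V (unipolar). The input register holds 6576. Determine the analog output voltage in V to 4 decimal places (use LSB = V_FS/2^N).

LSB = 6.7 V / 2^14 = 408.94 µV.
V_out = 0 + 6576 × 0.000408936 V = 2.68916 V.

2.6892 V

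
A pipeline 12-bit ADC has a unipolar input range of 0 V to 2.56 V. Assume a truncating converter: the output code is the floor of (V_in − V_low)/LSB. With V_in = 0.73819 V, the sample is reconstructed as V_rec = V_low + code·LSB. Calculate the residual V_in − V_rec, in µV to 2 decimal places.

65.00 µV

Step size: 2.56 V ÷ 2^12 = 0.625 mV.
(V_in − V_low)/LSB = (0.73819 − 0)/0.000625 = 1181.1040 → code 1181 (floor).
V_rec = 0 + 1181·0.000625 = 0.738125 V.
Difference: 6.5e-05 V → 65.00 µV.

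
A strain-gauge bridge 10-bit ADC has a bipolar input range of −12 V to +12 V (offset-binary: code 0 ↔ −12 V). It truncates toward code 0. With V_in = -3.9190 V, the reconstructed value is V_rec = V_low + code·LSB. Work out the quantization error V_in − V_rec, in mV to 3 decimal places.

One LSB is 24 V / 1024 = 23.438 mV.
(V_in − V_low)/LSB = (-3.9190 − (−12))/0.0234375 = 344.7893 → code 344 (floor).
Code 344 maps back to (−12) + 344×0.0234375 V = -3.9375 V.
V_in − V_rec = 0.0185 V = 18.500 mV.

18.500 mV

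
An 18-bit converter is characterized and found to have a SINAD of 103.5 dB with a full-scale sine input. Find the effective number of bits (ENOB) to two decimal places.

16.90 bits

ENOB = (SINAD − 1.76) / 6.02 = (103.5 − 1.76)/6.02 = 16.900.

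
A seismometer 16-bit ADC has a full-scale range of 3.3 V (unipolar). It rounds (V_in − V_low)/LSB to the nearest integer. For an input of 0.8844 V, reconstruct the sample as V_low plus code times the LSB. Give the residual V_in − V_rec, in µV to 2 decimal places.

One LSB is 3.3 V / 65536 = 50.35 µV.
(V_in − V_low)/LSB = (0.8844 − 0)/5.0354e-05 = 17563.6480 → code 17564 (round).
V_rec = 0 + 17564·5.0354e-05 = 0.88441772 V.
Error = 0.8844 − 0.88441772 = -1.77246e-05 V = -17.72 µV.

-17.72 µV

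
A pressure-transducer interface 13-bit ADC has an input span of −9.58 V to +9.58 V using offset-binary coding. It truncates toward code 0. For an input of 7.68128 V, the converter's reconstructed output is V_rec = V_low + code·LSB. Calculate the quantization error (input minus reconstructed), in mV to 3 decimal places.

0.440 mV

LSB = 19.16/2^13 = 2.339 mV.
(7.68128 − (−9.58))/0.00233887 = 7380.1882; ⌊·⌋ gives code 7380.
V_rec = (−9.58) + 7380·0.00233887 = 7.6808398 V.
V_in − V_rec = 0.000440156 V = 0.440 mV.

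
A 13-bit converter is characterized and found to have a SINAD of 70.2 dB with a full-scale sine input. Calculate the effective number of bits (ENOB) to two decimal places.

ENOB = (SINAD − 1.76) / 6.02 = (70.2 − 1.76)/6.02 = 11.369.

11.37 bits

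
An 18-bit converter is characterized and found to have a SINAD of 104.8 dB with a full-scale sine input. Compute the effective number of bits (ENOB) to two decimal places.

ENOB = (SINAD − 1.76) / 6.02 = (104.8 − 1.76)/6.02 = 17.116.

17.12 bits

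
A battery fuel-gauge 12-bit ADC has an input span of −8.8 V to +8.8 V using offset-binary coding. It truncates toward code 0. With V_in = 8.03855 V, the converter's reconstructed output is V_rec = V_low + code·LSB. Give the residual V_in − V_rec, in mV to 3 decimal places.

Step size: 17.6 V ÷ 2^12 = 4.297 mV.
Scaled input = 3918.7898 LSBs, so code = 3918.
Code 3918 maps back to (−8.8) + 3918×0.00429688 V = 8.0351562 V.
V_in − V_rec = 0.00339375 V = 3.394 mV.

3.394 mV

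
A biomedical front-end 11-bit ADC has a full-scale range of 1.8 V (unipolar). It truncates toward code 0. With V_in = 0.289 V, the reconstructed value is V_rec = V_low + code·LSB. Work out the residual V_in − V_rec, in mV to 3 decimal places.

0.719 mV

LSB = 1.8/2^11 = 0.879 mV.
(0.289 − 0)/0.000878906 = 328.8178; ⌊·⌋ gives code 328.
Code 328 maps back to 0 + 328×0.000878906 V = 0.28828125 V.
Difference: 0.00071875 V → 0.719 mV.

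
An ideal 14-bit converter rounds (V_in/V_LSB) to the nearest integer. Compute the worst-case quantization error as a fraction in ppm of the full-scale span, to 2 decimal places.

30.52 ppm

Rounding → worst-case error = ½ LSB = V_FS/2^15, so 1e+06/32768 = 30.5176 ppm of full scale.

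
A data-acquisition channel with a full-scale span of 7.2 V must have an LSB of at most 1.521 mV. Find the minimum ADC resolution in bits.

Number of steps required ≥ 7.2 V / 1.521 mV = 4733.73.
Need 2^N ≥ 4733.73; 2^12 = 4096, 2^13 = 8192.
Minimum N = 13.

13 bits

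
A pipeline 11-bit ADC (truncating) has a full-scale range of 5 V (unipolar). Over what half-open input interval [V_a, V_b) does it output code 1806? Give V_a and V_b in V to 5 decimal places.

[4.40918 V, 4.41162 V)

LSB = 5/2^11 = 2.441 mV.
V_a = V_low + 1806·LSB = 4.40918 V; V_b = V_low + 1807·LSB = 4.41162 V.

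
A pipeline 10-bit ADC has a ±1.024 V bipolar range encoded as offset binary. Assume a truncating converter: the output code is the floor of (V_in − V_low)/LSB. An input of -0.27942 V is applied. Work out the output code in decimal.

With 1024 levels over 2.048 V, one step is 2.000 mV.
Input sits at 372.290 steps above V_low.
Floor → code 372.

code 372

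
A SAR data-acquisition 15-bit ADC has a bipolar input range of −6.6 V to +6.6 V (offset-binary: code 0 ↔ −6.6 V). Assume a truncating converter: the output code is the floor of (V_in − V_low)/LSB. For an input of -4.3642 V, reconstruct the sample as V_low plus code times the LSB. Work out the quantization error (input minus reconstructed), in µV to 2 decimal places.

82.23 µV

One LSB is 13.2 V / 32768 = 402.83 µV.
(-4.3642 − (−6.6))/0.000402832 = 5550.2041; ⌊·⌋ gives code 5550.
V_rec = (−6.6) + 5550·0.000402832 = -4.3642822 V.
Difference: 8.22266e-05 V → 82.23 µV.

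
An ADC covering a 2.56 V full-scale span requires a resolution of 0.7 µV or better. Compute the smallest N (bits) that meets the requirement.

Number of steps required ≥ 2.56 V / 0.7 µV = 3657142.86.
Need 2^N ≥ 3657142.86; 2^21 = 2097152, 2^22 = 4194304.
Minimum N = 22.

22 bits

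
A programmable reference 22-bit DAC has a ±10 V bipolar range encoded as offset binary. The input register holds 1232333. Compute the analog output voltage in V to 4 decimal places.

-4.1238 V

LSB = 20 V / 2^22 = 4.77 µV.
V_out = (−10) + 1232333 × 4.76837e-06 V = -4.12378 V.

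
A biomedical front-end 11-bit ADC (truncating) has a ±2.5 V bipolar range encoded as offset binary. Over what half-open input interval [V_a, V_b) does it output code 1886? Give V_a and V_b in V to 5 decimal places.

LSB = 5/2^11 = 2.441 mV.
V_a = V_low + 1886·LSB = 2.10449 V; V_b = V_low + 1887·LSB = 2.10693 V.

[2.10449 V, 2.10693 V)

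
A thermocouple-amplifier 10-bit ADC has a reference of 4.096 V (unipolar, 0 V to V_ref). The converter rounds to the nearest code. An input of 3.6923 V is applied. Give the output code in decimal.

code 923

With 1024 levels over 4.096 V, one step is 4.000 mV.
(V_in − V_low)/LSB = (3.6923 − 0) / 0.004 = 923.075.
So the output code is 923.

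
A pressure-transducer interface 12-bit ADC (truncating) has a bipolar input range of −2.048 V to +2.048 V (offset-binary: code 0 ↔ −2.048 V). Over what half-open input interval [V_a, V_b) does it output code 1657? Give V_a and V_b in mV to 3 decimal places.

[-391.000 mV, -390.000 mV)

LSB = 4.096/2^12 = 1.000 mV.
V_a = V_low + 1657·LSB = -0.391 V; V_b = V_low + 1658·LSB = -0.39 V.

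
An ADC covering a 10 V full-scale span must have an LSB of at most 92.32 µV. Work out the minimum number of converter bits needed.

17 bits

Number of steps required ≥ 10 V / 92.32 µV = 108318.89.
Need 2^N ≥ 108318.89; 2^16 = 65536, 2^17 = 131072.
Minimum N = 17.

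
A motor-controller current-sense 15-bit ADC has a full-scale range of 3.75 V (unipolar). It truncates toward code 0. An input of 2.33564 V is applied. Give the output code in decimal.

code 20409

Full-scale span = 3.75 V; LSB = 3.75/2^15 = 114.44 µV.
Input sits at 20409.134 steps above V_low.
So the output code is 20409.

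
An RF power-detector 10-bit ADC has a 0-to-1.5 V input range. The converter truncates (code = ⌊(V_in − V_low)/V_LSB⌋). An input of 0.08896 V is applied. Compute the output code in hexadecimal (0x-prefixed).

code 0x3C (decimal 60)

Full-scale span = 1.5 V; LSB = 1.5/2^10 = 1.465 mV.
(0.08896 − 0) / 0.00146484 = 60.730 LSBs.
Floor → code 60.
In hexadecimal (0x-prefixed): 0x3C.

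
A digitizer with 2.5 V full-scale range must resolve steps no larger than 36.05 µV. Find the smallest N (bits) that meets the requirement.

17 bits

Number of steps required ≥ 2.5 V / 36.05 µV = 69348.13.
Need 2^N ≥ 69348.13; 2^16 = 65536, 2^17 = 131072.
Minimum N = 17.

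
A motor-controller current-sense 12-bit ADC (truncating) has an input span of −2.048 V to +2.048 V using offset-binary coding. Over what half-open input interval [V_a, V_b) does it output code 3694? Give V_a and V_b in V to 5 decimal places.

[1.64600 V, 1.64700 V)

LSB = 4.096/2^12 = 1.000 mV.
V_a = V_low + 3694·LSB = 1.646 V; V_b = V_low + 3695·LSB = 1.647 V.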